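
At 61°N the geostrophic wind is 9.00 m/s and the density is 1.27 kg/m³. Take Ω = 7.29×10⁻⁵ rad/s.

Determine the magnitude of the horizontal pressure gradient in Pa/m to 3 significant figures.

1.46×10⁻³ Pa/m

Coriolis parameter at 61°N:
f = 2Ω sin φ = 2 × 7.29×10⁻⁵ × sin 61° = 1.28×10⁻⁴ s⁻¹
Geostrophic balance rearranged: |∂P/∂n| = f ρ V_g
|∂P/∂n| = 1.28×10⁻⁴ × 1.27 × 9.00 = 1.46×10⁻³ Pa/m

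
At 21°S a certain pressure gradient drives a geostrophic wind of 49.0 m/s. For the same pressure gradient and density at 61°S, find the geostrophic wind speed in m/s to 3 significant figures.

With the same pressure gradient and density, V_g ∝ 1/f ∝ 1/sin φ.
V₂ = V₁ · sin φ₁ / sin φ₂ = 49.0 × sin 21° / sin 61°
V₂ = 49.0 × 0.3584/0.8746 = 20.1 m/s

20.1 m/s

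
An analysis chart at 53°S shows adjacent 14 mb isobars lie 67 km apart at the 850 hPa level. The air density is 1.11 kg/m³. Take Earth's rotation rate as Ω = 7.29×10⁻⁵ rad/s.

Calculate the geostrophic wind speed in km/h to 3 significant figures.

Coriolis parameter at 53°S:
f = 2Ω sin φ = 2 × 7.29×10⁻⁵ × sin 53° = 1.16×10⁻⁴ s⁻¹
Pressure gradient: |∂P/∂n| = 1400 Pa / 67000 m = 2.09×10⁻² Pa/m
Geostrophic balance (pressure-gradient force = Coriolis force):
V_g = (1/(fρ)) |∂P/∂n| = 2.09×10⁻² / (1.16×10⁻⁴ × 1.11) = 162 m/s
Converting: 162 m/s × 3.6 = 582 km/h

582 km/h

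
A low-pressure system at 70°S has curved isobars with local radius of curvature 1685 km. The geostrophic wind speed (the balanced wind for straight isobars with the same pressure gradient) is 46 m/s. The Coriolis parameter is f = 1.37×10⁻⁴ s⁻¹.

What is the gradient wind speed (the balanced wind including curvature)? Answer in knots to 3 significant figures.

Around a low, centrifugal force acts outward with Coriolis, so pressure-gradient force balances both:
(1/ρ)|∂P/∂n| = fV + V²/R  →  V² + fR·V − fR·V_g = 0
With fR = 1.37×10⁻⁴ × 1685×10³ m = 231 m/s:
V = [−fR + √((fR)² + 4 fR V_g)]/2 = [−231 + √(231² + 4×231×46)]/2 = 39.3 m/s
Subgeostrophic (V < V_g = 46 m/s), as expected around a low.
Converting: 39.3 m/s × 1.944 = 76.4 knots

76.4 knots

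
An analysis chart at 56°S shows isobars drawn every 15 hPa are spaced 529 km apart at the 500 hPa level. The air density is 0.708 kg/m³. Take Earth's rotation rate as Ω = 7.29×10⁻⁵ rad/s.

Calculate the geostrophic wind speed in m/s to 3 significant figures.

Coriolis parameter at 56°S:
f = 2Ω sin φ = 2 × 7.29×10⁻⁵ × sin 56° = 1.21×10⁻⁴ s⁻¹
Pressure gradient: |∂P/∂n| = 1500 Pa / 529000 m = 2.84×10⁻³ Pa/m
Geostrophic balance (pressure-gradient force = Coriolis force):
V_g = (1/(fρ)) |∂P/∂n| = 2.84×10⁻³ / (1.21×10⁻⁴ × 0.708) = 33.1 m/s

33.1 m/s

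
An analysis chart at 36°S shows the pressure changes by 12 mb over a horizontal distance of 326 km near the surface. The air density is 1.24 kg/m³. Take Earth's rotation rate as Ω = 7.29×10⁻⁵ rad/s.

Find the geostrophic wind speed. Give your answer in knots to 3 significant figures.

Coriolis parameter at 36°S:
f = 2Ω sin φ = 2 × 7.29×10⁻⁵ × sin 36° = 8.57×10⁻⁵ s⁻¹
Pressure gradient: |∂P/∂n| = 1200 Pa / 326000 m = 3.68×10⁻³ Pa/m
Geostrophic balance (pressure-gradient force = Coriolis force):
V_g = (1/(fρ)) |∂P/∂n| = 3.68×10⁻³ / (8.57×10⁻⁵ × 1.24) = 34.6 m/s
Converting: 34.6 m/s × 1.944 = 67.3 knots

67.3 knots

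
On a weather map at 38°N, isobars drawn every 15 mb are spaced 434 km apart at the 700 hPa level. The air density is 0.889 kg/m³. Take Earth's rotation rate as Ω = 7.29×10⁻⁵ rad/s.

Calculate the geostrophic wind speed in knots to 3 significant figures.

Coriolis parameter at 38°N:
f = 2Ω sin φ = 2 × 7.29×10⁻⁵ × sin 38° = 8.98×10⁻⁵ s⁻¹
Pressure gradient: |∂P/∂n| = 1500 Pa / 434000 m = 3.46×10⁻³ Pa/m
Geostrophic balance (pressure-gradient force = Coriolis force):
V_g = (1/(fρ)) |∂P/∂n| = 3.46×10⁻³ / (8.98×10⁻⁵ × 0.889) = 43.3 m/s
Converting: 43.3 m/s × 1.944 = 84.2 knots

84.2 knots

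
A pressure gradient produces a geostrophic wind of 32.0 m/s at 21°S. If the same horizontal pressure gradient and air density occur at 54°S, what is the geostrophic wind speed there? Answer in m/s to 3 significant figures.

With the same pressure gradient and density, V_g ∝ 1/f ∝ 1/sin φ.
V₂ = V₁ · sin φ₁ / sin φ₂ = 32.0 × sin 21° / sin 54°
V₂ = 32.0 × 0.3584/0.8090 = 14.2 m/s

14.2 m/s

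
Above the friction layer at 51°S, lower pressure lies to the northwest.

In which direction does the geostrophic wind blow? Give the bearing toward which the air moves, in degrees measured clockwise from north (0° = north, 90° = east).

The pressure-gradient force points toward the northwest (bearing 315°).
Geostrophic balance: in the Southern Hemisphere the Coriolis force deflects motion to the left, so the geostrophic wind blows 90° to the left of the pressure-gradient force (low pressure on the right).
Rotating 315° by 90° counterclockwise gives 225° — the wind blows toward the southwest.

225°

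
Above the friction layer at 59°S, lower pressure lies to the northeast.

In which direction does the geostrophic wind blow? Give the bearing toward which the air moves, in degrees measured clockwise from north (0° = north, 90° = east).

The pressure-gradient force points toward the northeast (bearing 045°).
Geostrophic balance: in the Southern Hemisphere the Coriolis force deflects motion to the left, so the geostrophic wind blows 90° to the left of the pressure-gradient force (low pressure on the right).
Rotating 045° by 90° counterclockwise gives 315° — the wind blows toward the northwest.

315°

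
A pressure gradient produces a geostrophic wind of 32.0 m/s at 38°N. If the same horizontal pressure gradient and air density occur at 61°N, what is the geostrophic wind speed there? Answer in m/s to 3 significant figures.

With the same pressure gradient and density, V_g ∝ 1/f ∝ 1/sin φ.
V₂ = V₁ · sin φ₁ / sin φ₂ = 32.0 × sin 38° / sin 61°
V₂ = 32.0 × 0.6157/0.8746 = 22.5 m/s

22.5 m/s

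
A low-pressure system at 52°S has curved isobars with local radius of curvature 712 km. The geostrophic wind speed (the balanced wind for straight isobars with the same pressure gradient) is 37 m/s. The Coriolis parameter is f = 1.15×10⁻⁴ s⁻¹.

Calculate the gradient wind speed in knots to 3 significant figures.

53.8 knots

Around a low, centrifugal force acts outward with Coriolis, so pressure-gradient force balances both:
(1/ρ)|∂P/∂n| = fV + V²/R  →  V² + fR·V − fR·V_g = 0
With fR = 1.15×10⁻⁴ × 712×10³ m = 81.9 m/s:
V = [−fR + √((fR)² + 4 fR V_g)]/2 = [−81.9 + √(81.9² + 4×81.9×37)]/2 = 27.7 m/s
Subgeostrophic (V < V_g = 37 m/s), as expected around a low.
Converting: 27.7 m/s × 1.944 = 53.8 knots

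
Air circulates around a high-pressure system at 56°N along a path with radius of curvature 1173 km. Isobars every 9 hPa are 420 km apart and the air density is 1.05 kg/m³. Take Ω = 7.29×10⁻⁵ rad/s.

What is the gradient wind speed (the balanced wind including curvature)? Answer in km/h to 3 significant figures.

Coriolis parameter at 56°N:
f = 2Ω sin φ = 2 × 7.29×10⁻⁵ × sin 56° = 1.21×10⁻⁴ s⁻¹
Pressure gradient: |∂P/∂n| = 900 Pa / 420000 m = 2.14×10⁻³ Pa/m
Geostrophic speed: V_g = |∂P/∂n|/(fρ) = 2.14×10⁻³/(1.21×10⁻⁴ × 1.05) = 16.9 m/s
Around a high, pressure-gradient force acts outward with centrifugal, so Coriolis balances both:
fV = (1/ρ)|∂P/∂n| + V²/R  →  V² − fR·V + fR·V_g = 0
With fR = 1.21×10⁻⁴ × 1173×10³ m = 142 m/s:
V = [fR − √((fR)² − 4 fR V_g)]/2 = [142 − √(142² − 4×142×16.9)]/2 = 19.6 m/s
Supergeostrophic (V > V_g = 16.9 m/s), as expected around a high.
Converting: 19.6 m/s × 3.6 = 70.5 km/h

70.5 km/h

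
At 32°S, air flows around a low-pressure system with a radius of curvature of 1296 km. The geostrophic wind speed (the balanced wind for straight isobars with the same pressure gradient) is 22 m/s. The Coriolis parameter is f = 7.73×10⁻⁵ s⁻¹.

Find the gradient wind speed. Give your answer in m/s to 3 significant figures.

18.6 m/s

Around a low, centrifugal force acts outward with Coriolis, so pressure-gradient force balances both:
(1/ρ)|∂P/∂n| = fV + V²/R  →  V² + fR·V − fR·V_g = 0
With fR = 7.73×10⁻⁵ × 1296×10³ m = 100 m/s:
V = [−fR + √((fR)² + 4 fR V_g)]/2 = [−100 + √(100² + 4×100×22)]/2 = 18.6 m/s
Subgeostrophic (V < V_g = 22 m/s), as expected around a low.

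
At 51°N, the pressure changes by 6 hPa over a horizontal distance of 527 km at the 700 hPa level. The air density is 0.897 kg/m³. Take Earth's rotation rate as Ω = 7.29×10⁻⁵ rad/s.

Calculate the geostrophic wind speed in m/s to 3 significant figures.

11.2 m/s

Coriolis parameter at 51°N:
f = 2Ω sin φ = 2 × 7.29×10⁻⁵ × sin 51° = 1.13×10⁻⁴ s⁻¹
Pressure gradient: |∂P/∂n| = 600 Pa / 527000 m = 1.14×10⁻³ Pa/m
Geostrophic balance (pressure-gradient force = Coriolis force):
V_g = (1/(fρ)) |∂P/∂n| = 1.14×10⁻³ / (1.13×10⁻⁴ × 0.897) = 11.2 m/s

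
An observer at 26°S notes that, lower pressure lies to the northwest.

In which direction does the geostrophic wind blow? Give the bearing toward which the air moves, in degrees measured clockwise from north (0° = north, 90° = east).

225°

The pressure-gradient force points toward the northwest (bearing 315°).
Geostrophic balance: in the Southern Hemisphere the Coriolis force deflects motion to the left, so the geostrophic wind blows 90° to the left of the pressure-gradient force (low pressure on the right).
Rotating 315° by 90° counterclockwise gives 225° — the wind blows toward the southwest.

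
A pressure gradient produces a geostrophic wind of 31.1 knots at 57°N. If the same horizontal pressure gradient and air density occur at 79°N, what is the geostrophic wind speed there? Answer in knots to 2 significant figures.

With the same pressure gradient and density, V_g ∝ 1/f ∝ 1/sin φ.
V₂ = V₁ · sin φ₁ / sin φ₂ = 31.1 × sin 57° / sin 79°
V₂ = 31.1 × 0.8387/0.9816 = 27 knots

27 knots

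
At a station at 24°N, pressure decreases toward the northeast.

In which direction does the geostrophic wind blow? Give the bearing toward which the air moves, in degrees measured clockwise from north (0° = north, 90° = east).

135°

The pressure-gradient force points toward the northeast (bearing 045°).
Geostrophic balance: in the Northern Hemisphere the Coriolis force deflects motion to the right, so the geostrophic wind blows 90° to the right of the pressure-gradient force (low pressure on the left).
Rotating 045° by 90° clockwise gives 135° — the wind blows toward the southeast.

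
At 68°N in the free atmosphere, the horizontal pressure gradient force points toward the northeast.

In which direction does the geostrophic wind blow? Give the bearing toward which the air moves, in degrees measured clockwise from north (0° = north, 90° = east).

135°

The pressure-gradient force points toward the northeast (bearing 045°).
Geostrophic balance: in the Northern Hemisphere the Coriolis force deflects motion to the right, so the geostrophic wind blows 90° to the right of the pressure-gradient force (low pressure on the left).
Rotating 045° by 90° clockwise gives 135° — the wind blows toward the southeast.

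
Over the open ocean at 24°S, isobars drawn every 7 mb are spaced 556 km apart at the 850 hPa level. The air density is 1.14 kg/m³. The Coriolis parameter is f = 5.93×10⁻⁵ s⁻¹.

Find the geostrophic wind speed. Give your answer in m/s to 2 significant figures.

Pressure gradient: |∂P/∂n| = 700 Pa / 556000 m = 1.26×10⁻³ Pa/m
Geostrophic balance (pressure-gradient force = Coriolis force):
V_g = (1/(fρ)) |∂P/∂n| = 1.26×10⁻³ / (5.93×10⁻⁵ × 1.14) = 18.6 m/s

19 m/s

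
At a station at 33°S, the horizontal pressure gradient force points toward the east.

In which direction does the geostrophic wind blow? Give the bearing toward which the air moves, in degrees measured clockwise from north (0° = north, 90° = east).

The pressure-gradient force points toward the east (bearing 090°).
Geostrophic balance: in the Southern Hemisphere the Coriolis force deflects motion to the left, so the geostrophic wind blows 90° to the left of the pressure-gradient force (low pressure on the right).
Rotating 090° by 90° counterclockwise gives 000° — the wind blows toward the north.

000°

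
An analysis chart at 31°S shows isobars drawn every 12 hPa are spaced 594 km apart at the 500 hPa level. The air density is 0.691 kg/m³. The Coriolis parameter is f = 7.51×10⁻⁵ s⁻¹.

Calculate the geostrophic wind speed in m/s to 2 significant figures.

Pressure gradient: |∂P/∂n| = 1200 Pa / 594000 m = 2.02×10⁻³ Pa/m
Geostrophic balance (pressure-gradient force = Coriolis force):
V_g = (1/(fρ)) |∂P/∂n| = 2.02×10⁻³ / (7.51×10⁻⁵ × 0.691) = 38.9 m/s

39 m/s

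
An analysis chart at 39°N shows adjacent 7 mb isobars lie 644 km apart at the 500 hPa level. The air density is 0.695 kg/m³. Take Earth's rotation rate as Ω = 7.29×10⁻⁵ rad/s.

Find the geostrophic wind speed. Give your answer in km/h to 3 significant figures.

Coriolis parameter at 39°N:
f = 2Ω sin φ = 2 × 7.29×10⁻⁵ × sin 39° = 9.18×10⁻⁵ s⁻¹
Pressure gradient: |∂P/∂n| = 700 Pa / 644000 m = 1.09×10⁻³ Pa/m
Geostrophic balance (pressure-gradient force = Coriolis force):
V_g = (1/(fρ)) |∂P/∂n| = 1.09×10⁻³ / (9.18×10⁻⁵ × 0.695) = 17.0 m/s
Converting: 17.0 m/s × 3.6 = 61.4 km/h

61.4 km/h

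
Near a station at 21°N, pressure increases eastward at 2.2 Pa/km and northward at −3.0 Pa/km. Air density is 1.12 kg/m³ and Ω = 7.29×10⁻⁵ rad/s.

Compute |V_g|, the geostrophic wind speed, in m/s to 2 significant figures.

Coriolis parameter at 21°N:
f = 2Ω sin φ = 2 × 7.29×10⁻⁵ × sin 21° = 5.23×10⁻⁵ s⁻¹
Component geostrophic relations (x east, y north):
u_g = −(1/(fρ)) ∂P/∂y,  v_g = (1/(fρ)) ∂P/∂x
u_g = −(−3.0×10⁻³)/(5.23×10⁻⁵ × 1.12) = 51.3 m/s;  v_g = (2.2×10⁻³)/(5.23×10⁻⁵ × 1.12) = 37.6 m/s
|V_g| = √(u_g² + v_g²) = 63.6 m/s

64 m/s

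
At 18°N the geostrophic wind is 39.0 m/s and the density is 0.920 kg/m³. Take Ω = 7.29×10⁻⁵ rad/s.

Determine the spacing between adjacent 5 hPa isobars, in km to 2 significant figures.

Coriolis parameter at 18°N:
f = 2Ω sin φ = 2 × 7.29×10⁻⁵ × sin 18° = 4.51×10⁻⁵ s⁻¹
Geostrophic balance rearranged: |∂P/∂n| = f ρ V_g
|∂P/∂n| = 4.51×10⁻⁵ × 0.920 × 39.0 = 1.62×10⁻³ Pa/m
Isobar spacing: Δn = ΔP/|∂P/∂n| = 500 Pa / 1.62×10⁻³ Pa/m = 309298 m ≈ 310 km

310 km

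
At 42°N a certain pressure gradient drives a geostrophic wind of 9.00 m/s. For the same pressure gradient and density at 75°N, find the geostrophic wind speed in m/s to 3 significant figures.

6.23 m/s

With the same pressure gradient and density, V_g ∝ 1/f ∝ 1/sin φ.
V₂ = V₁ · sin φ₁ / sin φ₂ = 9.00 × sin 42° / sin 75°
V₂ = 9.00 × 0.6691/0.9659 = 6.23 m/s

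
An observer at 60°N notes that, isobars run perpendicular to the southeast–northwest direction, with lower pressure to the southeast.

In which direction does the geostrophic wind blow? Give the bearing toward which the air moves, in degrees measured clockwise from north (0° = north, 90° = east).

225°

The pressure-gradient force points toward the southeast (bearing 135°).
Geostrophic balance: in the Northern Hemisphere the Coriolis force deflects motion to the right, so the geostrophic wind blows 90° to the right of the pressure-gradient force (low pressure on the left).
Rotating 135° by 90° clockwise gives 225° — the wind blows toward the southwest.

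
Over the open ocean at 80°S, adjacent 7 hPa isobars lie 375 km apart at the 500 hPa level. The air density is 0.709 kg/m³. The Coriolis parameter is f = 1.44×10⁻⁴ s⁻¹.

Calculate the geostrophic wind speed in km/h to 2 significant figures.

Pressure gradient: |∂P/∂n| = 700 Pa / 375000 m = 1.87×10⁻³ Pa/m
Geostrophic balance (pressure-gradient force = Coriolis force):
V_g = (1/(fρ)) |∂P/∂n| = 1.87×10⁻³ / (1.44×10⁻⁴ × 0.709) = 18.3 m/s
Converting: 18.3 m/s × 3.6 = 66 km/h

66 km/h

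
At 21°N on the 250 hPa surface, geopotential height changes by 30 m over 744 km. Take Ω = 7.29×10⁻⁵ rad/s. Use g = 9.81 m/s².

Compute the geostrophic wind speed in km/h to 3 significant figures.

27.3 km/h

Coriolis parameter at 21°N:
f = 2Ω sin φ = 2 × 7.29×10⁻⁵ × sin 21° = 5.23×10⁻⁵ s⁻¹
Height gradient: |∂Z/∂n| = 30 m / 744000 m = 4.03×10⁻⁵
On a pressure surface, geostrophic balance gives V_g = (g/f)|∂Z/∂n|:
V_g = 9.81 × 4.03×10⁻⁵ / 5.23×10⁻⁵ = 7.57 m/s
Converting: 7.57 m/s × 3.6 = 27.3 km/h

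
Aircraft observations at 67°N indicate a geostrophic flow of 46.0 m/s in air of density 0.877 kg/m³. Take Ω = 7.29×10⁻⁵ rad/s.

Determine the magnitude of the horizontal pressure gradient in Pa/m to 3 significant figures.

5.41×10⁻³ Pa/m

Coriolis parameter at 67°N:
f = 2Ω sin φ = 2 × 7.29×10⁻⁵ × sin 67° = 1.34×10⁻⁴ s⁻¹
Geostrophic balance rearranged: |∂P/∂n| = f ρ V_g
|∂P/∂n| = 1.34×10⁻⁴ × 0.877 × 46.0 = 5.41×10⁻³ Pa/m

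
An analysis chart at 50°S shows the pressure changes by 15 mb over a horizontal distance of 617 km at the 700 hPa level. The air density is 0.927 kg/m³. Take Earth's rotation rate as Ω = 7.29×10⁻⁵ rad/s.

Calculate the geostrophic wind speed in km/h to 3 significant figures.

84.5 km/h

Coriolis parameter at 50°S:
f = 2Ω sin φ = 2 × 7.29×10⁻⁵ × sin 50° = 1.12×10⁻⁴ s⁻¹
Pressure gradient: |∂P/∂n| = 1500 Pa / 617000 m = 2.43×10⁻³ Pa/m
Geostrophic balance (pressure-gradient force = Coriolis force):
V_g = (1/(fρ)) |∂P/∂n| = 2.43×10⁻³ / (1.12×10⁻⁴ × 0.927) = 23.5 m/s
Converting: 23.5 m/s × 3.6 = 84.5 km/h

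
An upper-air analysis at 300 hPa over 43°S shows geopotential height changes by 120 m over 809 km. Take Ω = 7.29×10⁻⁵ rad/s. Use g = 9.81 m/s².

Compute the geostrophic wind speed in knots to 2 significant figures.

Coriolis parameter at 43°S:
f = 2Ω sin φ = 2 × 7.29×10⁻⁵ × sin 43° = 9.94×10⁻⁵ s⁻¹
Height gradient: |∂Z/∂n| = 120 m / 809000 m = 1.48×10⁻⁴
On a pressure surface, geostrophic balance gives V_g = (g/f)|∂Z/∂n|:
V_g = 9.81 × 1.48×10⁻⁴ / 9.94×10⁻⁵ = 14.6 m/s
Converting: 14.6 m/s × 1.944 = 28 knots

28 knots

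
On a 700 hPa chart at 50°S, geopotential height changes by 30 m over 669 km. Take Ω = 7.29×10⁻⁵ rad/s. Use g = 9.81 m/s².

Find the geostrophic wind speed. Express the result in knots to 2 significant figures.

7.7 knots

Coriolis parameter at 50°S:
f = 2Ω sin φ = 2 × 7.29×10⁻⁵ × sin 50° = 1.12×10⁻⁴ s⁻¹
Height gradient: |∂Z/∂n| = 30 m / 669000 m = 4.48×10⁻⁵
On a pressure surface, geostrophic balance gives V_g = (g/f)|∂Z/∂n|:
V_g = 9.81 × 4.48×10⁻⁵ / 1.12×10⁻⁴ = 3.94 m/s
Converting: 3.94 m/s × 1.944 = 7.7 knots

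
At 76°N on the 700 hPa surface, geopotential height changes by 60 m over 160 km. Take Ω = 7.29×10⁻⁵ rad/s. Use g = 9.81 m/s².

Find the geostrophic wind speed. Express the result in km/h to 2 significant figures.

94 km/h

Coriolis parameter at 76°N:
f = 2Ω sin φ = 2 × 7.29×10⁻⁵ × sin 76° = 1.41×10⁻⁴ s⁻¹
Height gradient: |∂Z/∂n| = 60 m / 160000 m = 3.75×10⁻⁴
On a pressure surface, geostrophic balance gives V_g = (g/f)|∂Z/∂n|:
V_g = 9.81 × 3.75×10⁻⁴ / 1.41×10⁻⁴ = 26.0 m/s
Converting: 26.0 m/s × 3.6 = 94 km/h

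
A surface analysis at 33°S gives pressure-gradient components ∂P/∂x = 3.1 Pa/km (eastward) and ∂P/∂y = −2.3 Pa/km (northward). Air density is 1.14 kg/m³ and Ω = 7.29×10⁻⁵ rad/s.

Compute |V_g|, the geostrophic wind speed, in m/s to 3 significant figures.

Coriolis parameter at 33°S:
f = 2Ω sin φ = 2 × 7.29×10⁻⁵ × sin 33° = 7.94×10⁻⁵ s⁻¹
In the Southern Hemisphere f is negative: f = −7.94×10⁻⁵ s⁻¹.
Component geostrophic relations (x east, y north):
u_g = −(1/(fρ)) ∂P/∂y,  v_g = (1/(fρ)) ∂P/∂x
u_g = −(−2.3×10⁻³)/(−7.94×10⁻⁵ × 1.14) = −25.4 m/s;  v_g = (3.1×10⁻³)/(−7.94×10⁻⁵ × 1.14) = −34.2 m/s
|V_g| = √(u_g² + v_g²) = 42.6 m/s

42.6 m/s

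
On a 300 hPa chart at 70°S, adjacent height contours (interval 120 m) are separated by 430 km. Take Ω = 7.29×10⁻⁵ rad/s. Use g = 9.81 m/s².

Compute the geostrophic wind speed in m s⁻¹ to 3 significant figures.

Coriolis parameter at 70°S:
f = 2Ω sin φ = 2 × 7.29×10⁻⁵ × sin 70° = 1.37×10⁻⁴ s⁻¹
Height gradient: |∂Z/∂n| = 120 m / 430000 m = 2.79×10⁻⁴
On a pressure surface, geostrophic balance gives V_g = (g/f)|∂Z/∂n|:
V_g = 9.81 × 2.79×10⁻⁴ / 1.37×10⁻⁴ = 20.0 m/s

20.0 m s⁻¹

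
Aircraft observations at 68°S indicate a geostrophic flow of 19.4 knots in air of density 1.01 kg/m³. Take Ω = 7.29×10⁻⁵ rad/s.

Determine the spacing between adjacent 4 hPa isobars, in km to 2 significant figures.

Coriolis parameter at 68°S:
f = 2Ω sin φ = 2 × 7.29×10⁻⁵ × sin 68° = 1.35×10⁻⁴ s⁻¹
Wind speed in SI: 19.4 knots = 9.98 m/s
Geostrophic balance rearranged: |∂P/∂n| = f ρ V_g
|∂P/∂n| = 1.35×10⁻⁴ × 1.01 × 9.98 = 1.36×10⁻³ Pa/m
Isobar spacing: Δn = ΔP/|∂P/∂n| = 400 Pa / 1.36×10⁻³ Pa/m = 293545 m ≈ 290 km

290 km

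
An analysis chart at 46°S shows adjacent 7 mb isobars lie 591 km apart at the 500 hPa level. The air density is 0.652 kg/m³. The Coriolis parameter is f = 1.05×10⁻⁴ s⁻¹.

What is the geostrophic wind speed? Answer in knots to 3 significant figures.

33.6 knots

Pressure gradient: |∂P/∂n| = 700 Pa / 591000 m = 1.18×10⁻³ Pa/m
Geostrophic balance (pressure-gradient force = Coriolis force):
V_g = (1/(fρ)) |∂P/∂n| = 1.18×10⁻³ / (1.05×10⁻⁴ × 0.652) = 17.3 m/s
Converting: 17.3 m/s × 1.944 = 33.6 knots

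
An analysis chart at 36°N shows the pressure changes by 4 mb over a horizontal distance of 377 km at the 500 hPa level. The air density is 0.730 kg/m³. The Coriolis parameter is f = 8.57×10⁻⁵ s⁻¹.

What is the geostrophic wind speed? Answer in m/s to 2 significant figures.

Pressure gradient: |∂P/∂n| = 400 Pa / 377000 m = 1.06×10⁻³ Pa/m
Geostrophic balance (pressure-gradient force = Coriolis force):
V_g = (1/(fρ)) |∂P/∂n| = 1.06×10⁻³ / (8.57×10⁻⁵ × 0.730) = 17.0 m/s

17 m/s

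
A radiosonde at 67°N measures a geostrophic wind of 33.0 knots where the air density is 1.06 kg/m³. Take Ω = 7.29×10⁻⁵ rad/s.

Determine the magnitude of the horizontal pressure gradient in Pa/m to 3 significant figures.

Coriolis parameter at 67°N:
f = 2Ω sin φ = 2 × 7.29×10⁻⁵ × sin 67° = 1.34×10⁻⁴ s⁻¹
Wind speed in SI: 33.0 knots = 17.0 m/s
Geostrophic balance rearranged: |∂P/∂n| = f ρ V_g
|∂P/∂n| = 1.34×10⁻⁴ × 1.06 × 17.0 = 2.42×10⁻³ Pa/m

2.42×10⁻³ Pa/m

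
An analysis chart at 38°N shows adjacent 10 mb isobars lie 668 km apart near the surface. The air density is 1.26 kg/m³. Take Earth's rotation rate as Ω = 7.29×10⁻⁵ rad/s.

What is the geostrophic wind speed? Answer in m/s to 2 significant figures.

Coriolis parameter at 38°N:
f = 2Ω sin φ = 2 × 7.29×10⁻⁵ × sin 38° = 8.98×10⁻⁵ s⁻¹
Pressure gradient: |∂P/∂n| = 1000 Pa / 668000 m = 1.50×10⁻³ Pa/m
Geostrophic balance (pressure-gradient force = Coriolis force):
V_g = (1/(fρ)) |∂P/∂n| = 1.50×10⁻³ / (8.98×10⁻⁵ × 1.26) = 13.2 m/s

13 m/s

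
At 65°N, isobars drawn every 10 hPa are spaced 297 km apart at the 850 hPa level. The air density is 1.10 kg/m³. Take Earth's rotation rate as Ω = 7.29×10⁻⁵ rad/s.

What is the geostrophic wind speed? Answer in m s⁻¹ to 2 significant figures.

Coriolis parameter at 65°N:
f = 2Ω sin φ = 2 × 7.29×10⁻⁵ × sin 65° = 1.32×10⁻⁴ s⁻¹
Pressure gradient: |∂P/∂n| = 1000 Pa / 297000 m = 3.37×10⁻³ Pa/m
Geostrophic balance (pressure-gradient force = Coriolis force):
V_g = (1/(fρ)) |∂P/∂n| = 3.37×10⁻³ / (1.32×10⁻⁴ × 1.10) = 23.2 m/s

23 m s⁻¹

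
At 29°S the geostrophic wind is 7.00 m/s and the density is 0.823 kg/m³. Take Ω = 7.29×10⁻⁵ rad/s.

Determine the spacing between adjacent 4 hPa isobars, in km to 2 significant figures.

Coriolis parameter at 29°S:
f = 2Ω sin φ = 2 × 7.29×10⁻⁵ × sin 29° = 7.07×10⁻⁵ s⁻¹
Geostrophic balance rearranged: |∂P/∂n| = f ρ V_g
|∂P/∂n| = 7.07×10⁻⁵ × 0.823 × 7.00 = 4.07×10⁻⁴ Pa/m
Isobar spacing: Δn = ΔP/|∂P/∂n| = 400 Pa / 4.07×10⁻⁴ Pa/m = 982276 m ≈ 980 km

980 km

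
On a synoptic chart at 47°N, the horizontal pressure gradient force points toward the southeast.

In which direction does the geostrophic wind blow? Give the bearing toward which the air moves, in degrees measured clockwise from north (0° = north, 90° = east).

225°

The pressure-gradient force points toward the southeast (bearing 135°).
Geostrophic balance: in the Northern Hemisphere the Coriolis force deflects motion to the right, so the geostrophic wind blows 90° to the right of the pressure-gradient force (low pressure on the left).
Rotating 135° by 90° clockwise gives 225° — the wind blows toward the southwest.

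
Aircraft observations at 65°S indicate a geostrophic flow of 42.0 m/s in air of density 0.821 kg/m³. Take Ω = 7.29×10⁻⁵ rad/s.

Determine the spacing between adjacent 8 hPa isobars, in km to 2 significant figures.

180 km

Coriolis parameter at 65°S:
f = 2Ω sin φ = 2 × 7.29×10⁻⁵ × sin 65° = 1.32×10⁻⁴ s⁻¹
Geostrophic balance rearranged: |∂P/∂n| = f ρ V_g
|∂P/∂n| = 1.32×10⁻⁴ × 0.821 × 42.0 = 4.56×10⁻³ Pa/m
Isobar spacing: Δn = ΔP/|∂P/∂n| = 800 Pa / 4.56×10⁻³ Pa/m = 175576 m ≈ 180 km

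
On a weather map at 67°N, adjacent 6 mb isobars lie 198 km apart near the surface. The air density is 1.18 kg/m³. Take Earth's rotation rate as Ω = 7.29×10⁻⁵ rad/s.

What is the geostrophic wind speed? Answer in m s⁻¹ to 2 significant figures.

19 m s⁻¹

Coriolis parameter at 67°N:
f = 2Ω sin φ = 2 × 7.29×10⁻⁵ × sin 67° = 1.34×10⁻⁴ s⁻¹
Pressure gradient: |∂P/∂n| = 600 Pa / 198000 m = 3.03×10⁻³ Pa/m
Geostrophic balance (pressure-gradient force = Coriolis force):
V_g = (1/(fρ)) |∂P/∂n| = 3.03×10⁻³ / (1.34×10⁻⁴ × 1.18) = 19.1 m/s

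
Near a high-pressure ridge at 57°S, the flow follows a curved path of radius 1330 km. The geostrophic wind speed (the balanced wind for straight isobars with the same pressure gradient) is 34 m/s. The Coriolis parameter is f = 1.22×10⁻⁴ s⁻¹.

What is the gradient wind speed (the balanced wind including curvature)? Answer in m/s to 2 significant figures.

48 m/s

Around a high, pressure-gradient force acts outward with centrifugal, so Coriolis balances both:
fV = (1/ρ)|∂P/∂n| + V²/R  →  V² − fR·V + fR·V_g = 0
With fR = 1.22×10⁻⁴ × 1330×10³ m = 162 m/s:
V = [fR − √((fR)² − 4 fR V_g)]/2 = [162 − √(162² − 4×162×34)]/2 = 48.5 m/s
Supergeostrophic (V > V_g = 34 m/s), as expected around a high.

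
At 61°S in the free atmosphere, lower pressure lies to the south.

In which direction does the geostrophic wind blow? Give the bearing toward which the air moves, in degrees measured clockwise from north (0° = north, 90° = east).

The pressure-gradient force points toward the south (bearing 180°).
Geostrophic balance: in the Southern Hemisphere the Coriolis force deflects motion to the left, so the geostrophic wind blows 90° to the left of the pressure-gradient force (low pressure on the right).
Rotating 180° by 90° counterclockwise gives 090° — the wind blows toward the east.

090°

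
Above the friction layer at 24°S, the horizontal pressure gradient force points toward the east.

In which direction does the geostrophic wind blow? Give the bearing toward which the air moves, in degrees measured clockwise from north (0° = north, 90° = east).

The pressure-gradient force points toward the east (bearing 090°).
Geostrophic balance: in the Southern Hemisphere the Coriolis force deflects motion to the left, so the geostrophic wind blows 90° to the left of the pressure-gradient force (low pressure on the right).
Rotating 090° by 90° counterclockwise gives 000° — the wind blows toward the north.

000°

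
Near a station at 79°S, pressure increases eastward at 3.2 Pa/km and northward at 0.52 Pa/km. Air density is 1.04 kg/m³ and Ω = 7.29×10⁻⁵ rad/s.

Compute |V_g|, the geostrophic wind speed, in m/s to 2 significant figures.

Coriolis parameter at 79°S:
f = 2Ω sin φ = 2 × 7.29×10⁻⁵ × sin 79° = 1.43×10⁻⁴ s⁻¹
In the Southern Hemisphere f is negative: f = −1.43×10⁻⁴ s⁻¹.
Component geostrophic relations (x east, y north):
u_g = −(1/(fρ)) ∂P/∂y,  v_g = (1/(fρ)) ∂P/∂x
u_g = −(0.52×10⁻³)/(−1.43×10⁻⁴ × 1.04) = 3.49 m/s;  v_g = (3.2×10⁻³)/(−1.43×10⁻⁴ × 1.04) = −21.5 m/s
|V_g| = √(u_g² + v_g²) = 21.8 m/s

22 m/s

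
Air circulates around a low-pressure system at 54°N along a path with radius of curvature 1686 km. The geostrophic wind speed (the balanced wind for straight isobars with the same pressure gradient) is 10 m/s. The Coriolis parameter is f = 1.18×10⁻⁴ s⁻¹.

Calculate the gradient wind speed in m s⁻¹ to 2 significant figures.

9.5 m s⁻¹

Around a low, centrifugal force acts outward with Coriolis, so pressure-gradient force balances both:
(1/ρ)|∂P/∂n| = fV + V²/R  →  V² + fR·V − fR·V_g = 0
With fR = 1.18×10⁻⁴ × 1686×10³ m = 199 m/s:
V = [−fR + √((fR)² + 4 fR V_g)]/2 = [−199 + √(199² + 4×199×10)]/2 = 9.54 m/s
Subgeostrophic (V < V_g = 10 m/s), as expected around a low.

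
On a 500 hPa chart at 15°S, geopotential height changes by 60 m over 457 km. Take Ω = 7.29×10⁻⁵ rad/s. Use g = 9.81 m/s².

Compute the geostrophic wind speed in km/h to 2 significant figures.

120 km/h

Coriolis parameter at 15°S:
f = 2Ω sin φ = 2 × 7.29×10⁻⁵ × sin 15° = 3.77×10⁻⁵ s⁻¹
Height gradient: |∂Z/∂n| = 60 m / 457000 m = 1.31×10⁻⁴
On a pressure surface, geostrophic balance gives V_g = (g/f)|∂Z/∂n|:
V_g = 9.81 × 1.31×10⁻⁴ / 3.77×10⁻⁵ = 34.1 m/s
Converting: 34.1 m/s × 3.6 = 120 km/h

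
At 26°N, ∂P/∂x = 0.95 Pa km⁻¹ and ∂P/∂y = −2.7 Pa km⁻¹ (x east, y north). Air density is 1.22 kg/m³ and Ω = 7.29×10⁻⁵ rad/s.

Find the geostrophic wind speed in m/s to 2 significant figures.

37 m/s

Coriolis parameter at 26°N:
f = 2Ω sin φ = 2 × 7.29×10⁻⁵ × sin 26° = 6.39×10⁻⁵ s⁻¹
Component geostrophic relations (x east, y north):
u_g = −(1/(fρ)) ∂P/∂y,  v_g = (1/(fρ)) ∂P/∂x
u_g = −(−2.7×10⁻³)/(6.39×10⁻⁵ × 1.22) = 34.6 m/s;  v_g = (0.95×10⁻³)/(6.39×10⁻⁵ × 1.22) = 12.2 m/s
|V_g| = √(u_g² + v_g²) = 36.7 m/s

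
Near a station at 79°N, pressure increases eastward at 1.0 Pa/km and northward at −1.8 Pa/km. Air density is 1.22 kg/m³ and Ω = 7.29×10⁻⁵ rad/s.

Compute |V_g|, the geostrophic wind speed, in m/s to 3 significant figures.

Coriolis parameter at 79°N:
f = 2Ω sin φ = 2 × 7.29×10⁻⁵ × sin 79° = 1.43×10⁻⁴ s⁻¹
Component geostrophic relations (x east, y north):
u_g = −(1/(fρ)) ∂P/∂y,  v_g = (1/(fρ)) ∂P/∂x
u_g = −(−1.8×10⁻³)/(1.43×10⁻⁴ × 1.22) = 10.3 m/s;  v_g = (1.0×10⁻³)/(1.43×10⁻⁴ × 1.22) = 5.73 m/s
|V_g| = √(u_g² + v_g²) = 11.8 m/s

11.8 m/s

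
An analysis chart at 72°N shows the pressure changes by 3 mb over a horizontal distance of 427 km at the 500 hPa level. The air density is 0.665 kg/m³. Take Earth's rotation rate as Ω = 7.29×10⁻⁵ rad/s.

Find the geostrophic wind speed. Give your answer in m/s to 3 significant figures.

Coriolis parameter at 72°N:
f = 2Ω sin φ = 2 × 7.29×10⁻⁵ × sin 72° = 1.39×10⁻⁴ s⁻¹
Pressure gradient: |∂P/∂n| = 300 Pa / 427000 m = 7.03×10⁻⁴ Pa/m
Geostrophic balance (pressure-gradient force = Coriolis force):
V_g = (1/(fρ)) |∂P/∂n| = 7.03×10⁻⁴ / (1.39×10⁻⁴ × 0.665) = 7.62 m/s

7.62 m/s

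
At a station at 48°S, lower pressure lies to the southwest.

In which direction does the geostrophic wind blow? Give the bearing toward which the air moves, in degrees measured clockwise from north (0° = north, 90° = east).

The pressure-gradient force points toward the southwest (bearing 225°).
Geostrophic balance: in the Southern Hemisphere the Coriolis force deflects motion to the left, so the geostrophic wind blows 90° to the left of the pressure-gradient force (low pressure on the right).
Rotating 225° by 90° counterclockwise gives 135° — the wind blows toward the southeast.

135°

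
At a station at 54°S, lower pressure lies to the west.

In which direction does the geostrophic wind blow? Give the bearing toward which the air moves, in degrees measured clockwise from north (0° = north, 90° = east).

The pressure-gradient force points toward the west (bearing 270°).
Geostrophic balance: in the Southern Hemisphere the Coriolis force deflects motion to the left, so the geostrophic wind blows 90° to the left of the pressure-gradient force (low pressure on the right).
Rotating 270° by 90° counterclockwise gives 180° — the wind blows toward the south.

180°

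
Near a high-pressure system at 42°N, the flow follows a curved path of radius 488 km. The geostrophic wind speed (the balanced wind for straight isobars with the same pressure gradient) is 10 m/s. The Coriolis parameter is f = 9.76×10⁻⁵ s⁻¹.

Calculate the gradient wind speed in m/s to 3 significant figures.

14.3 m/s

Around a high, pressure-gradient force acts outward with centrifugal, so Coriolis balances both:
fV = (1/ρ)|∂P/∂n| + V²/R  →  V² − fR·V + fR·V_g = 0
With fR = 9.76×10⁻⁵ × 488×10³ m = 47.6 m/s:
V = [fR − √((fR)² − 4 fR V_g)]/2 = [47.6 − √(47.6² − 4×47.6×10)]/2 = 14.3 m/s
Supergeostrophic (V > V_g = 10 m/s), as expected around a high.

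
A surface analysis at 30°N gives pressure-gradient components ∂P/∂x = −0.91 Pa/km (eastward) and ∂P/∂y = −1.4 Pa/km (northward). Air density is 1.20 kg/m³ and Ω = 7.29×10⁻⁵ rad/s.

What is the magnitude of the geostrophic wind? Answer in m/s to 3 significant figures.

Coriolis parameter at 30°N:
f = 2Ω sin φ = 2 × 7.29×10⁻⁵ × sin 30° = 7.29×10⁻⁵ s⁻¹
Component geostrophic relations (x east, y north):
u_g = −(1/(fρ)) ∂P/∂y,  v_g = (1/(fρ)) ∂P/∂x
u_g = −(−1.4×10⁻³)/(7.29×10⁻⁵ × 1.20) = 16.0 m/s;  v_g = (−0.91×10⁻³)/(7.29×10⁻⁵ × 1.20) = −10.4 m/s
|V_g| = √(u_g² + v_g²) = 19.1 m/s

19.1 m/s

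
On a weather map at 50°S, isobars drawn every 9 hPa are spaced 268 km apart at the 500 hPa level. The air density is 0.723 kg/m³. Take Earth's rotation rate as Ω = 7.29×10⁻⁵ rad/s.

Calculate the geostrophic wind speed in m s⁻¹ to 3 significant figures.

41.6 m s⁻¹

Coriolis parameter at 50°S:
f = 2Ω sin φ = 2 × 7.29×10⁻⁵ × sin 50° = 1.12×10⁻⁴ s⁻¹
Pressure gradient: |∂P/∂n| = 900 Pa / 268000 m = 3.36×10⁻³ Pa/m
Geostrophic balance (pressure-gradient force = Coriolis force):
V_g = (1/(fρ)) |∂P/∂n| = 3.36×10⁻³ / (1.12×10⁻⁴ × 0.723) = 41.6 m/s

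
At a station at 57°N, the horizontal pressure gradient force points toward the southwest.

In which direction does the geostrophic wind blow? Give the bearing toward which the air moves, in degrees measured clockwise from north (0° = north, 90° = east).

The pressure-gradient force points toward the southwest (bearing 225°).
Geostrophic balance: in the Northern Hemisphere the Coriolis force deflects motion to the right, so the geostrophic wind blows 90° to the right of the pressure-gradient force (low pressure on the left).
Rotating 225° by 90° clockwise gives 315° — the wind blows toward the northwest.

315°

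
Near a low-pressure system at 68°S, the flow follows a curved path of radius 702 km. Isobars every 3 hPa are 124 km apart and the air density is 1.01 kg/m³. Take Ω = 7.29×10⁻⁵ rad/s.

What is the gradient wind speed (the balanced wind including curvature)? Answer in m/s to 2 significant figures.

15 m/s

Coriolis parameter at 68°S:
f = 2Ω sin φ = 2 × 7.29×10⁻⁵ × sin 68° = 1.35×10⁻⁴ s⁻¹
Pressure gradient: |∂P/∂n| = 300 Pa / 124000 m = 2.42×10⁻³ Pa/m
Geostrophic speed: V_g = |∂P/∂n|/(fρ) = 2.42×10⁻³/(1.35×10⁻⁴ × 1.01) = 17.7 m/s
Around a low, centrifugal force acts outward with Coriolis, so pressure-gradient force balances both:
(1/ρ)|∂P/∂n| = fV + V²/R  →  V² + fR·V − fR·V_g = 0
With fR = 1.35×10⁻⁴ × 702×10³ m = 94.9 m/s:
V = [−fR + √((fR)² + 4 fR V_g)]/2 = [−94.9 + √(94.9² + 4×94.9×17.7)]/2 = 15.3 m/s
Subgeostrophic (V < V_g = 17.7 m/s), as expected around a low.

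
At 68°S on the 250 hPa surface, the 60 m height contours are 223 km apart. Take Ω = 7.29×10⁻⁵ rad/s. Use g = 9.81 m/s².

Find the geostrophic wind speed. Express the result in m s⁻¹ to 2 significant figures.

20 m s⁻¹

Coriolis parameter at 68°S:
f = 2Ω sin φ = 2 × 7.29×10⁻⁵ × sin 68° = 1.35×10⁻⁴ s⁻¹
Height gradient: |∂Z/∂n| = 60 m / 223000 m = 2.69×10⁻⁴
On a pressure surface, geostrophic balance gives V_g = (g/f)|∂Z/∂n|:
V_g = 9.81 × 2.69×10⁻⁴ / 1.35×10⁻⁴ = 19.5 m/s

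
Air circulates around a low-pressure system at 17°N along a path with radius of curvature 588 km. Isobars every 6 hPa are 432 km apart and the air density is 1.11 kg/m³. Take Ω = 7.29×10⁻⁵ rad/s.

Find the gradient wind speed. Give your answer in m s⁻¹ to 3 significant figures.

17.3 m s⁻¹

Coriolis parameter at 17°N:
f = 2Ω sin φ = 2 × 7.29×10⁻⁵ × sin 17° = 4.26×10⁻⁵ s⁻¹
Pressure gradient: |∂P/∂n| = 600 Pa / 432000 m = 1.39×10⁻³ Pa/m
Geostrophic speed: V_g = |∂P/∂n|/(fρ) = 1.39×10⁻³/(4.26×10⁻⁵ × 1.11) = 29.4 m/s
Around a low, centrifugal force acts outward with Coriolis, so pressure-gradient force balances both:
(1/ρ)|∂P/∂n| = fV + V²/R  →  V² + fR·V − fR·V_g = 0
With fR = 4.26×10⁻⁵ × 588×10³ m = 25.1 m/s:
V = [−fR + √((fR)² + 4 fR V_g)]/2 = [−25.1 + √(25.1² + 4×25.1×29.4)]/2 = 17.3 m/s
Subgeostrophic (V < V_g = 29.4 m/s), as expected around a low.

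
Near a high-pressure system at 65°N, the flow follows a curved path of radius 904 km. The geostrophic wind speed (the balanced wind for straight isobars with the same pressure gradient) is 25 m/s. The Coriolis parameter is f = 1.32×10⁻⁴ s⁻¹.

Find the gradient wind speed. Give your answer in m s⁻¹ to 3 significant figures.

Around a high, pressure-gradient force acts outward with centrifugal, so Coriolis balances both:
fV = (1/ρ)|∂P/∂n| + V²/R  →  V² − fR·V + fR·V_g = 0
With fR = 1.32×10⁻⁴ × 904×10³ m = 119 m/s:
V = [fR − √((fR)² − 4 fR V_g)]/2 = [119 − √(119² − 4×119×25)]/2 = 35.7 m/s
Supergeostrophic (V > V_g = 25 m/s), as expected around a high.

35.7 m s⁻¹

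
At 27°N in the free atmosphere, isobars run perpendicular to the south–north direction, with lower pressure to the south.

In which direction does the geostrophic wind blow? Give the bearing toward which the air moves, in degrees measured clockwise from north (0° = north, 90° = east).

The pressure-gradient force points toward the south (bearing 180°).
Geostrophic balance: in the Northern Hemisphere the Coriolis force deflects motion to the right, so the geostrophic wind blows 90° to the right of the pressure-gradient force (low pressure on the left).
Rotating 180° by 90° clockwise gives 270° — the wind blows toward the west.

270°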